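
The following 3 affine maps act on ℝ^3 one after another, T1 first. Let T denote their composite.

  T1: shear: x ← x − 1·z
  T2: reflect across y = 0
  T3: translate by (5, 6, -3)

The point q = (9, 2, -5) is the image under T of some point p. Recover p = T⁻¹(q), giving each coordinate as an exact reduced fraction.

T1 = [1 0 -1 0; 0 1 0 0; 0 0 1 0; 0 0 0 1]
T2·T1 = [1 0 -1 0; 0 -1 0 0; 0 0 1 0; 0 0 0 1]
T3·…·T1 = [1 0 -1 5; 0 -1 0 6; 0 0 1 -3; 0 0 0 1]
det M = -1; M⁻¹ = [1 0 1 -2; 0 -1 0 6; 0 0 1 3; 0 0 0 1]
M⁻¹ · (9, 2, -5)ᵀ = (2, 4, -2)ᵀ

p = (2, 4, -2)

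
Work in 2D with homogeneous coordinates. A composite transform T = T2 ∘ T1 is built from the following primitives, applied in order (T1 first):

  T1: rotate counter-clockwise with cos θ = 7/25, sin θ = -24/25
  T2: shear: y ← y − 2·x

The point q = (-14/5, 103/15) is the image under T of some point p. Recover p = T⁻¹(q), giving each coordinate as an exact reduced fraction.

T1 = [7/25 24/25 0; -24/25 7/25 0; 0 0 1]
T2·T1 = [7/25 24/25 0; -38/25 -41/25 0; 0 0 1]
det M = 1; M⁻¹ = [-41/25 -24/25 0; 38/25 7/25 0; 0 0 1]
M⁻¹ · (-14/5, 103/15)ᵀ = (-2, -7/3)ᵀ

p = (-2, -7/3)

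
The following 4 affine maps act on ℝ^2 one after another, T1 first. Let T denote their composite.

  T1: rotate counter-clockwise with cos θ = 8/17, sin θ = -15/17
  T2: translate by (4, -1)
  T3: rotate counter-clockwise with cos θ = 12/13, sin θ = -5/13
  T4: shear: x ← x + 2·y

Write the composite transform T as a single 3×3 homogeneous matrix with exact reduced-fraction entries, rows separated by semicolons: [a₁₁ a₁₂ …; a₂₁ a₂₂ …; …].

T1 = [8/17 15/17 0; -15/17 8/17 0; 0 0 1]
T2·T1 = [8/17 15/17 4; -15/17 8/17 -1; 0 0 1]
T3·…·T1 = [21/221 220/221 43/13; -220/221 21/221 -32/13; 0 0 1]
T4·…·T1 = [-419/221 262/221 -21/13; -220/221 21/221 -32/13; 0 0 1]

T = [-419/221 262/221 -21/13; -220/221 21/221 -32/13; 0 0 1]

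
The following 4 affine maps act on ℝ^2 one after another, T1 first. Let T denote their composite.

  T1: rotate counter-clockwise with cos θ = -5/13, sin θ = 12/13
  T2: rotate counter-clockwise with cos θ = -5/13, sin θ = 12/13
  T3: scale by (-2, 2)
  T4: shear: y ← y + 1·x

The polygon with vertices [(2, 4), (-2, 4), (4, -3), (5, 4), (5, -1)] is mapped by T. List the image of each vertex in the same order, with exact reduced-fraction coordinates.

T1 rotate counter-clockwise with cos θ = -5/13, sin θ = 12/13: (2, 4) → (-58/13, 4/13); (-2, 4) → (-38/13, -44/13); (4, -3) → (16/13, 63/13); (5, 4) → (-73/13, 40/13); (5, -1) → (-1, 5)
T2 rotate counter-clockwise with cos θ = -5/13, sin θ = 12/13: (-58/13, 4/13) → (242/169, -716/169); (-38/13, -44/13) → (718/169, -236/169); (16/13, 63/13) → (-836/169, -123/169); (-73/13, 40/13) → (-115/169, -1076/169); (-1, 5) → (-55/13, -37/13)
T3 scale by (-2, 2): (242/169, -716/169) → (-484/169, -1432/169); (718/169, -236/169) → (-1436/169, -472/169); (-836/169, -123/169) → (1672/169, -246/169); (-115/169, -1076/169) → (230/169, -2152/169); (-55/13, -37/13) → (110/13, -74/13)
T4 shear: y ← y + 1·x: (-484/169, -1432/169) → (-484/169, -1916/169); (-1436/169, -472/169) → (-1436/169, -1908/169); (1672/169, -246/169) → (1672/169, 1426/169); (230/169, -2152/169) → (230/169, -1922/169); (110/13, -74/13) → (110/13, 36/13)

image vertices: (-484/169, -1916/169), (-1436/169, -1908/169), (1672/169, 1426/169), (230/169, -1922/169), (110/13, 36/13)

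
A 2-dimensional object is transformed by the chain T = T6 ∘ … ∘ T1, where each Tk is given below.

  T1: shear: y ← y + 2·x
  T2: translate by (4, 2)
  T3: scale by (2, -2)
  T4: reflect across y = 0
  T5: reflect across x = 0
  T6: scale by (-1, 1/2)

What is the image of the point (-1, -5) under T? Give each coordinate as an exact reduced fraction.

T(p) = (6, -5)

T1 shear: y ← y + 2·x: (-1, -5) → (-1, -7)
T2 translate by (4, 2): (-1, -7) → (3, -5)
T3 scale by (2, -2): (3, -5) → (6, 10)
T4 reflect across y = 0: (6, 10) → (6, -10)
T5 reflect across x = 0: (6, -10) → (-6, -10)
T6 scale by (-1, 1/2): (-6, -10) → (6, -5)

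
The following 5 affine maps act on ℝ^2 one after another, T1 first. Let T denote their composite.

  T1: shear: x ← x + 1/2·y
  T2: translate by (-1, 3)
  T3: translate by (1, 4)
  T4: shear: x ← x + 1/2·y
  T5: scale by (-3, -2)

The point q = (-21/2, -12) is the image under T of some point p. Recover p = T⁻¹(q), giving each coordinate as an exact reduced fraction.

T1 = [1 1/2 0; 0 1 0; 0 0 1]
T2·T1 = [1 1/2 -1; 0 1 3; 0 0 1]
T3·…·T1 = [1 1/2 0; 0 1 7; 0 0 1]
T4·…·T1 = [1 1 7/2; 0 1 7; 0 0 1]
T5·…·T1 = [-3 -3 -21/2; 0 -2 -14; 0 0 1]
det M = 6; M⁻¹ = [-1/3 1/2 7/2; 0 -1/2 -7; 0 0 1]
M⁻¹ · (-21/2, -12)ᵀ = (1, -1)ᵀ

p = (1, -1)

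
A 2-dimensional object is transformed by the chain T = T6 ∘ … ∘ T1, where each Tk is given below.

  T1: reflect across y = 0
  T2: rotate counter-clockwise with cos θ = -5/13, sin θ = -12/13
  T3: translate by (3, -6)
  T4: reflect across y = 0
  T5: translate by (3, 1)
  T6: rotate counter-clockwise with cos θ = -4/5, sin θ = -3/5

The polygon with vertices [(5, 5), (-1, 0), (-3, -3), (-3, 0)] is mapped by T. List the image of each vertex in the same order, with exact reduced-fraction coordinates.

image vertices: (406/65, -483/65), (-19/13, -113/13), (-306/65, -667/65), (-207/65, -499/65)

T1 reflect across y = 0: (5, 5) → (5, -5); (-1, 0) → (-1, 0); (-3, -3) → (-3, 3); (-3, 0) → (-3, 0)
T2 rotate counter-clockwise with cos θ = -5/13, sin θ = -12/13: (5, -5) → (-85/13, -35/13); (-1, 0) → (5/13, 12/13); (-3, 3) → (51/13, 21/13); (-3, 0) → (15/13, 36/13)
T3 translate by (3, -6): (-85/13, -35/13) → (-46/13, -113/13); (5/13, 12/13) → (44/13, -66/13); (51/13, 21/13) → (90/13, -57/13); (15/13, 36/13) → (54/13, -42/13)
T4 reflect across y = 0: (-46/13, -113/13) → (-46/13, 113/13); (44/13, -66/13) → (44/13, 66/13); (90/13, -57/13) → (90/13, 57/13); (54/13, -42/13) → (54/13, 42/13)
T5 translate by (3, 1): (-46/13, 113/13) → (-7/13, 126/13); (44/13, 66/13) → (83/13, 79/13); (90/13, 57/13) → (129/13, 70/13); (54/13, 42/13) → (93/13, 55/13)
T6 rotate counter-clockwise with cos θ = -4/5, sin θ = -3/5: (-7/13, 126/13) → (406/65, -483/65); (83/13, 79/13) → (-19/13, -113/13); (129/13, 70/13) → (-306/65, -667/65); (93/13, 55/13) → (-207/65, -499/65)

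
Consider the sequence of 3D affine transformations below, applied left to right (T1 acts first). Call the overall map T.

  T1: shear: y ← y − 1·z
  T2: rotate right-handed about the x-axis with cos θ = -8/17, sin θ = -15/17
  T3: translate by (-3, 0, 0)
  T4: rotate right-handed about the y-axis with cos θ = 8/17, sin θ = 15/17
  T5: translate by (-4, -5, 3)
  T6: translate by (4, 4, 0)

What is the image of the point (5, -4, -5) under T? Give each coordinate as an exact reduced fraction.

T(p) = (647/289, -100/17, 557/289)

T1 shear: y ← y − 1·z: (5, -4, -5) → (5, 1, -5)
T2 rotate right-handed about the x-axis with cos θ = -8/17, sin θ = -15/17: (5, 1, -5) → (5, -83/17, 25/17)
T3 translate by (-3, 0, 0): (5, -83/17, 25/17) → (2, -83/17, 25/17)
T4 rotate right-handed about the y-axis with cos θ = 8/17, sin θ = 15/17: (2, -83/17, 25/17) → (647/289, -83/17, -310/289)
T5 translate by (-4, -5, 3): (647/289, -83/17, -310/289) → (-509/289, -168/17, 557/289)
T6 translate by (4, 4, 0): (-509/289, -168/17, 557/289) → (647/289, -100/17, 557/289)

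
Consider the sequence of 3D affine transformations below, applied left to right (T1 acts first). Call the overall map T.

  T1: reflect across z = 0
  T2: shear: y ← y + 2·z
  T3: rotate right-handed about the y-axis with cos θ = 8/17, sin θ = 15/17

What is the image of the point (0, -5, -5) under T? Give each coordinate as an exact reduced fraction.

T(p) = (75/17, 5, 40/17)

T1 reflect across z = 0: (0, -5, -5) → (0, -5, 5)
T2 shear: y ← y + 2·z: (0, -5, 5) → (0, 5, 5)
T3 rotate right-handed about the y-axis with cos θ = 8/17, sin θ = 15/17: (0, 5, 5) → (75/17, 5, 40/17)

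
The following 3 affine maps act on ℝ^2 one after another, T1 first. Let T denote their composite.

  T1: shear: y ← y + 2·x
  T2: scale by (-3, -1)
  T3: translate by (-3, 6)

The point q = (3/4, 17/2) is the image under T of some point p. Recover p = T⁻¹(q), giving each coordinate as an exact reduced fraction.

p = (-5/4, 0)

T1 = [1 0 0; 2 1 0; 0 0 1]
T2·T1 = [-3 0 0; -2 -1 0; 0 0 1]
T3·…·T1 = [-3 0 -3; -2 -1 6; 0 0 1]
det M = 3; M⁻¹ = [-1/3 0 -1; 2/3 -1 8; 0 0 1]
M⁻¹ · (3/4, 17/2)ᵀ = (-5/4, 0)ᵀ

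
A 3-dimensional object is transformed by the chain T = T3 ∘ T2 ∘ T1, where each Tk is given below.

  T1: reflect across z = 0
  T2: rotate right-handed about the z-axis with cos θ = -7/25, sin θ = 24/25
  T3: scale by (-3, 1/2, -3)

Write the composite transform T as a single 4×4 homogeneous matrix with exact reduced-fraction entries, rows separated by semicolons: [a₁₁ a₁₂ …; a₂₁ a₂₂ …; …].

T1 = [1 0 0 0; 0 1 0 0; 0 0 -1 0; 0 0 0 1]
T2·T1 = [-7/25 -24/25 0 0; 24/25 -7/25 0 0; 0 0 -1 0; 0 0 0 1]
T3·…·T1 = [21/25 72/25 0 0; 12/25 -7/50 0 0; 0 0 3 0; 0 0 0 1]

T = [21/25 72/25 0 0; 12/25 -7/50 0 0; 0 0 3 0; 0 0 0 1]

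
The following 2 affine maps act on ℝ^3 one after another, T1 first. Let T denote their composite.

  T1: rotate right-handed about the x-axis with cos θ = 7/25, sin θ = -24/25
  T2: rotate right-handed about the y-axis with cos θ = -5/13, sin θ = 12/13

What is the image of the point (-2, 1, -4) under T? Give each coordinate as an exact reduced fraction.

T1 rotate right-handed about the x-axis with cos θ = 7/25, sin θ = -24/25: (-2, 1, -4) → (-2, -89/25, -52/25)
T2 rotate right-handed about the y-axis with cos θ = -5/13, sin θ = 12/13: (-2, -89/25, -52/25) → (-374/325, -89/25, 172/65)

T(p) = (-374/325, -89/25, 172/65)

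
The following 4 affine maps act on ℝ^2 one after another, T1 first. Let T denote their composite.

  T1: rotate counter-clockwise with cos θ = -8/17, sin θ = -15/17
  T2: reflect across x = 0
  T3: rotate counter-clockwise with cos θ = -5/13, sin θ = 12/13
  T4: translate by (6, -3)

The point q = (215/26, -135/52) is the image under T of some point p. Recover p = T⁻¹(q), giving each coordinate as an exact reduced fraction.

T1 = [-8/17 15/17 0; -15/17 -8/17 0; 0 0 1]
T2·T1 = [8/17 -15/17 0; -15/17 -8/17 0; 0 0 1]
T3·…·T1 = [140/221 171/221 0; 171/221 -140/221 0; 0 0 1]
T4·…·T1 = [140/221 171/221 6; 171/221 -140/221 -3; 0 0 1]
det M = -1; M⁻¹ = [140/221 171/221 -327/221; 171/221 -140/221 -1446/221; 0 0 1]
M⁻¹ · (215/26, -135/52)ᵀ = (7/4, 3/2)ᵀ

p = (7/4, 3/2)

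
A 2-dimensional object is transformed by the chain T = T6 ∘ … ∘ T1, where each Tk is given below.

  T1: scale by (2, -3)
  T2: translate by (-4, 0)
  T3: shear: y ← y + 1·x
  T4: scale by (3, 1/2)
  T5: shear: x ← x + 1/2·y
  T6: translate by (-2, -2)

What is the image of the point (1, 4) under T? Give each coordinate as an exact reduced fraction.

T(p) = (-23/2, -9)

T1 scale by (2, -3): (1, 4) → (2, -12)
T2 translate by (-4, 0): (2, -12) → (-2, -12)
T3 shear: y ← y + 1·x: (-2, -12) → (-2, -14)
T4 scale by (3, 1/2): (-2, -14) → (-6, -7)
T5 shear: x ← x + 1/2·y: (-6, -7) → (-19/2, -7)
T6 translate by (-2, -2): (-19/2, -7) → (-23/2, -9)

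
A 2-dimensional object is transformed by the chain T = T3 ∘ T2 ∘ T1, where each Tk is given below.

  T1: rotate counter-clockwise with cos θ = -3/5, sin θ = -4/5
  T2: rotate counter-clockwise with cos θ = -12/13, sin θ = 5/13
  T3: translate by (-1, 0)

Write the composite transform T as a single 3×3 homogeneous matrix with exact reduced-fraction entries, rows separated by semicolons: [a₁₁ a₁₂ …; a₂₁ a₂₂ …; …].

T = [56/65 -33/65 -1; 33/65 56/65 0; 0 0 1]

T1 = [-3/5 4/5 0; -4/5 -3/5 0; 0 0 1]
T2·T1 = [56/65 -33/65 0; 33/65 56/65 0; 0 0 1]
T3·…·T1 = [56/65 -33/65 -1; 33/65 56/65 0; 0 0 1]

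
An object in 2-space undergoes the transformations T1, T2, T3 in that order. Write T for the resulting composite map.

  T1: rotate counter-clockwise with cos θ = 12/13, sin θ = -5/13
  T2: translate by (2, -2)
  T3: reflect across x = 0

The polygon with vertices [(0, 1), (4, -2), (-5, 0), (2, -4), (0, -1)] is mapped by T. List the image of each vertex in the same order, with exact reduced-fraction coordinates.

image vertices: (-31/13, -14/13), (-64/13, -70/13), (34/13, -1/13), (-30/13, -84/13), (-21/13, -38/13)

T1 rotate counter-clockwise with cos θ = 12/13, sin θ = -5/13: (0, 1) → (5/13, 12/13); (4, -2) → (38/13, -44/13); (-5, 0) → (-60/13, 25/13); (2, -4) → (4/13, -58/13); (0, -1) → (-5/13, -12/13)
T2 translate by (2, -2): (5/13, 12/13) → (31/13, -14/13); (38/13, -44/13) → (64/13, -70/13); (-60/13, 25/13) → (-34/13, -1/13); (4/13, -58/13) → (30/13, -84/13); (-5/13, -12/13) → (21/13, -38/13)
T3 reflect across x = 0: (31/13, -14/13) → (-31/13, -14/13); (64/13, -70/13) → (-64/13, -70/13); (-34/13, -1/13) → (34/13, -1/13); (30/13, -84/13) → (-30/13, -84/13); (21/13, -38/13) → (-21/13, -38/13)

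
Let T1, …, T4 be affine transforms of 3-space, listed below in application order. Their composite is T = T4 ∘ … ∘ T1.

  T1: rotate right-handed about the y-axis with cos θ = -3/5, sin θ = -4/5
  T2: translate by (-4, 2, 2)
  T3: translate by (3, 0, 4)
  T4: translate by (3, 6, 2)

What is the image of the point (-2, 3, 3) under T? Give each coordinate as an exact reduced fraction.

T(p) = (4/5, 11, 23/5)

T1 rotate right-handed about the y-axis with cos θ = -3/5, sin θ = -4/5: (-2, 3, 3) → (-6/5, 3, -17/5)
T2 translate by (-4, 2, 2): (-6/5, 3, -17/5) → (-26/5, 5, -7/5)
T3 translate by (3, 0, 4): (-26/5, 5, -7/5) → (-11/5, 5, 13/5)
T4 translate by (3, 6, 2): (-11/5, 5, 13/5) → (4/5, 11, 23/5)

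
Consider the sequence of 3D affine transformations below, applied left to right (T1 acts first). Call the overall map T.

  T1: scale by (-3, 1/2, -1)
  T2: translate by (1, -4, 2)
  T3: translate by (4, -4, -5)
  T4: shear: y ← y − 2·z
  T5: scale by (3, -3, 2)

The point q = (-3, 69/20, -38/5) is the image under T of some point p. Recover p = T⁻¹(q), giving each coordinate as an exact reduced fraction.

p = (2, -3/2, 4/5)

T1 = [-3 0 0 0; 0 1/2 0 0; 0 0 -1 0; 0 0 0 1]
T2·T1 = [-3 0 0 1; 0 1/2 0 -4; 0 0 -1 2; 0 0 0 1]
T3·…·T1 = [-3 0 0 5; 0 1/2 0 -8; 0 0 -1 -3; 0 0 0 1]
T4·…·T1 = [-3 0 0 5; 0 1/2 2 -2; 0 0 -1 -3; 0 0 0 1]
T5·…·T1 = [-9 0 0 15; 0 -3/2 -6 6; 0 0 -2 -6; 0 0 0 1]
det M = -27; M⁻¹ = [-1/9 0 0 5/3; 0 -2/3 2 16; 0 0 -1/2 -3; 0 0 0 1]
M⁻¹ · (-3, 69/20, -38/5)ᵀ = (2, -3/2, 4/5)ᵀ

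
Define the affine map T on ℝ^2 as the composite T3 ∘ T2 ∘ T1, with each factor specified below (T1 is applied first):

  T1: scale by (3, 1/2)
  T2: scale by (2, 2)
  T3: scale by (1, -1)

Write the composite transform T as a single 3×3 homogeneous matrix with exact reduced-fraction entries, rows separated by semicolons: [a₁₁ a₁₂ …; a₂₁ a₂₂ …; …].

T = [6 0 0; 0 -1 0; 0 0 1]

T1 = [3 0 0; 0 1/2 0; 0 0 1]
T2·T1 = [6 0 0; 0 1 0; 0 0 1]
T3·…·T1 = [6 0 0; 0 -1 0; 0 0 1]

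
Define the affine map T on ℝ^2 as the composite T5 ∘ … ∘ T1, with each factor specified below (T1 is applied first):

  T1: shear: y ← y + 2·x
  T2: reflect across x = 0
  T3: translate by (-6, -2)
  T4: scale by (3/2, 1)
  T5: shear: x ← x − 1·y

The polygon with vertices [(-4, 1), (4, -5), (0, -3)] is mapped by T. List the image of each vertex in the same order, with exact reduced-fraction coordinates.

image vertices: (6, -9), (-16, 1), (-4, -5)

T1 shear: y ← y + 2·x: (-4, 1) → (-4, -7); (4, -5) → (4, 3); (0, -3) → (0, -3)
T2 reflect across x = 0: (-4, -7) → (4, -7); (4, 3) → (-4, 3); (0, -3) → (0, -3)
T3 translate by (-6, -2): (4, -7) → (-2, -9); (-4, 3) → (-10, 1); (0, -3) → (-6, -5)
T4 scale by (3/2, 1): (-2, -9) → (-3, -9); (-10, 1) → (-15, 1); (-6, -5) → (-9, -5)
T5 shear: x ← x − 1·y: (-3, -9) → (6, -9); (-15, 1) → (-16, 1); (-9, -5) → (-4, -5)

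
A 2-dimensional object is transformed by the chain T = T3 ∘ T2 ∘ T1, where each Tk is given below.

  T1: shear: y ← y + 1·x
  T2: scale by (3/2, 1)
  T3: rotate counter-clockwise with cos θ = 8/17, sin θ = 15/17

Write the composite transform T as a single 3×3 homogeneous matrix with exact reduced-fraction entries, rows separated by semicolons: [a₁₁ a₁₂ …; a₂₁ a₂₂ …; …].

T1 = [1 0 0; 1 1 0; 0 0 1]
T2·T1 = [3/2 0 0; 1 1 0; 0 0 1]
T3·…·T1 = [-3/17 -15/17 0; 61/34 8/17 0; 0 0 1]

T = [-3/17 -15/17 0; 61/34 8/17 0; 0 0 1]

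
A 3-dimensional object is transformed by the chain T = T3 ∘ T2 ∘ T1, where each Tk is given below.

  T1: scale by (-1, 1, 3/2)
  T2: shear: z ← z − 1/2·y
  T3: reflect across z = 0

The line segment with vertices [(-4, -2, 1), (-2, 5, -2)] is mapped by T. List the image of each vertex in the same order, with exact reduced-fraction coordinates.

T1 scale by (-1, 1, 3/2): (-4, -2, 1) → (4, -2, 3/2); (-2, 5, -2) → (2, 5, -3)
T2 shear: z ← z − 1/2·y: (4, -2, 3/2) → (4, -2, 5/2); (2, 5, -3) → (2, 5, -11/2)
T3 reflect across z = 0: (4, -2, 5/2) → (4, -2, -5/2); (2, 5, -11/2) → (2, 5, 11/2)

image vertices: (4, -2, -5/2), (2, 5, 11/2)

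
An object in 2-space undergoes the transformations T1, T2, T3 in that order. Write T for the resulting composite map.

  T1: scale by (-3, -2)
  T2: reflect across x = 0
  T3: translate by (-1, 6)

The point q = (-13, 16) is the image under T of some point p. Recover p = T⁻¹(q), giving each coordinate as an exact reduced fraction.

p = (-4, -5)

T1 = [-3 0 0; 0 -2 0; 0 0 1]
T2·T1 = [3 0 0; 0 -2 0; 0 0 1]
T3·…·T1 = [3 0 -1; 0 -2 6; 0 0 1]
det M = -6; M⁻¹ = [1/3 0 1/3; 0 -1/2 3; 0 0 1]
M⁻¹ · (-13, 16)ᵀ = (-4, -5)ᵀ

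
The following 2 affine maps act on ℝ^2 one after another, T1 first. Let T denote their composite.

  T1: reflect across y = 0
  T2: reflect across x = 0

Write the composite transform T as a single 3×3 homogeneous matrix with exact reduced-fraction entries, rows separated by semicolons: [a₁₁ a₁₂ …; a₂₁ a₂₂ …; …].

T1 = [1 0 0; 0 -1 0; 0 0 1]
T2·T1 = [-1 0 0; 0 -1 0; 0 0 1]

T = [-1 0 0; 0 -1 0; 0 0 1]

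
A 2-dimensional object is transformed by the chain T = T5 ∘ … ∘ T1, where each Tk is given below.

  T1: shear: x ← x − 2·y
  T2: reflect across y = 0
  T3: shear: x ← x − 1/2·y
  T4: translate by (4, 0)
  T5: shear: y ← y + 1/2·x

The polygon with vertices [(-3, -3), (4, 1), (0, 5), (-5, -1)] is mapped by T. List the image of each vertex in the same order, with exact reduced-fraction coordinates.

T1 shear: x ← x − 2·y: (-3, -3) → (3, -3); (4, 1) → (2, 1); (0, 5) → (-10, 5); (-5, -1) → (-3, -1)
T2 reflect across y = 0: (3, -3) → (3, 3); (2, 1) → (2, -1); (-10, 5) → (-10, -5); (-3, -1) → (-3, 1)
T3 shear: x ← x − 1/2·y: (3, 3) → (3/2, 3); (2, -1) → (5/2, -1); (-10, -5) → (-15/2, -5); (-3, 1) → (-7/2, 1)
T4 translate by (4, 0): (3/2, 3) → (11/2, 3); (5/2, -1) → (13/2, -1); (-15/2, -5) → (-7/2, -5); (-7/2, 1) → (1/2, 1)
T5 shear: y ← y + 1/2·x: (11/2, 3) → (11/2, 23/4); (13/2, -1) → (13/2, 9/4); (-7/2, -5) → (-7/2, -27/4); (1/2, 1) → (1/2, 5/4)

image vertices: (11/2, 23/4), (13/2, 9/4), (-7/2, -27/4), (1/2, 5/4)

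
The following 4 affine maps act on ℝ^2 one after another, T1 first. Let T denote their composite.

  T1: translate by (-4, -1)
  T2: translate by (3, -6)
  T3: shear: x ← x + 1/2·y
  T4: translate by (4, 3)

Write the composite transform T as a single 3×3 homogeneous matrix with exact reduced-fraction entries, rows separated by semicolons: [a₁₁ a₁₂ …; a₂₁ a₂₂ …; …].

T = [1 1/2 -1/2; 0 1 -4; 0 0 1]

T1 = [1 0 -4; 0 1 -1; 0 0 1]
T2·T1 = [1 0 -1; 0 1 -7; 0 0 1]
T3·…·T1 = [1 1/2 -9/2; 0 1 -7; 0 0 1]
T4·…·T1 = [1 1/2 -1/2; 0 1 -4; 0 0 1]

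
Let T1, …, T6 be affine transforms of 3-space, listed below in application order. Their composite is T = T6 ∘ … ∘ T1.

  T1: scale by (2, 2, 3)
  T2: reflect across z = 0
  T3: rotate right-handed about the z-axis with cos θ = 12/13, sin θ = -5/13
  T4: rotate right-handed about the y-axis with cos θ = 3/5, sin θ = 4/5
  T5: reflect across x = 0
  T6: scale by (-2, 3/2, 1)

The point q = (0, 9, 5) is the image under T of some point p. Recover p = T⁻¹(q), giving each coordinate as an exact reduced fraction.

T1 = [2 0 0 0; 0 2 0 0; 0 0 3 0; 0 0 0 1]
T2·T1 = [2 0 0 0; 0 2 0 0; 0 0 -3 0; 0 0 0 1]
T3·…·T1 = [24/13 10/13 0 0; -10/13 24/13 0 0; 0 0 -3 0; 0 0 0 1]
T4·…·T1 = [72/65 6/13 -12/5 0; -10/13 24/13 0 0; -96/65 -8/13 -9/5 0; 0 0 0 1]
T5·…·T1 = [-72/65 -6/13 12/5 0; -10/13 24/13 0 0; -96/65 -8/13 -9/5 0; 0 0 0 1]
T6·…·T1 = [144/65 12/13 -24/5 0; -15/13 36/13 0 0; -96/65 -8/13 -9/5 0; 0 0 0 1]
det M = -36; M⁻¹ = [9/65 -5/39 -24/65 0; 3/52 4/13 -2/13 0; -2/15 0 -1/5 0; 0 0 0 1]
M⁻¹ · (0, 9, 5)ᵀ = (-3, 2, -1)ᵀ

p = (-3, 2, -1)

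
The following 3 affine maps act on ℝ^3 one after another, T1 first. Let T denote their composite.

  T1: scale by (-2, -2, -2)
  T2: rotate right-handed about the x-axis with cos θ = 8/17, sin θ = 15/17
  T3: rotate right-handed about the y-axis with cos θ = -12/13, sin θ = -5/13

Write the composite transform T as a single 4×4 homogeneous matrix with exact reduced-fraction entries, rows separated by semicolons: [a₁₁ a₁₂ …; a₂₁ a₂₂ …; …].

T = [24/13 150/221 80/221 0; 0 -16/17 30/17 0; -10/13 360/221 192/221 0; 0 0 0 1]

T1 = [-2 0 0 0; 0 -2 0 0; 0 0 -2 0; 0 0 0 1]
T2·T1 = [-2 0 0 0; 0 -16/17 30/17 0; 0 -30/17 -16/17 0; 0 0 0 1]
T3·…·T1 = [24/13 150/221 80/221 0; 0 -16/17 30/17 0; -10/13 360/221 192/221 0; 0 0 0 1]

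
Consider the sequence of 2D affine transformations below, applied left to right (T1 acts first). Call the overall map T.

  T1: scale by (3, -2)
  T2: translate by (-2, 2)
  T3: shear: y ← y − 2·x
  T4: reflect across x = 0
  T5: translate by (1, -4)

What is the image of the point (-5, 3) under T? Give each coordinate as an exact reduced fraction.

T(p) = (18, 26)

T1 scale by (3, -2): (-5, 3) → (-15, -6)
T2 translate by (-2, 2): (-15, -6) → (-17, -4)
T3 shear: y ← y − 2·x: (-17, -4) → (-17, 30)
T4 reflect across x = 0: (-17, 30) → (17, 30)
T5 translate by (1, -4): (17, 30) → (18, 26)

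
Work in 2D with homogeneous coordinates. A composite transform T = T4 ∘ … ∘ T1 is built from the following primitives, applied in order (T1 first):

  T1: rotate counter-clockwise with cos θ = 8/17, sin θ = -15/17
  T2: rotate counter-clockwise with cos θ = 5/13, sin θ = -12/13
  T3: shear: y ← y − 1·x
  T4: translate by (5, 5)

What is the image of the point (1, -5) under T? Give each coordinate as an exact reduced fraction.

T(p) = (110/221, 2629/221)

T1 rotate counter-clockwise with cos θ = 8/17, sin θ = -15/17: (1, -5) → (-67/17, -55/17)
T2 rotate counter-clockwise with cos θ = 5/13, sin θ = -12/13: (-67/17, -55/17) → (-995/221, 529/221)
T3 shear: y ← y − 1·x: (-995/221, 529/221) → (-995/221, 1524/221)
T4 translate by (5, 5): (-995/221, 1524/221) → (110/221, 2629/221)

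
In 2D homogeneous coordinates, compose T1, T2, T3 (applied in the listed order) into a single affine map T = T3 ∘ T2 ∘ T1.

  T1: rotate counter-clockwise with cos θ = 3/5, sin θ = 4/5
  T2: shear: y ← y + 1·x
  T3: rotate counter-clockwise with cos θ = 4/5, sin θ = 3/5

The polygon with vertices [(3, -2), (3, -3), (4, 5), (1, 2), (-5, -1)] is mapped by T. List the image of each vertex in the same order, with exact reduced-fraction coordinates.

image vertices: (-1/25, 143/25), (12/25, 159/25), (-101/25, 68/25), (-7/5, 1/5), (58/25, -169/25)

T1 rotate counter-clockwise with cos θ = 3/5, sin θ = 4/5: (3, -2) → (17/5, 6/5); (3, -3) → (21/5, 3/5); (4, 5) → (-8/5, 31/5); (1, 2) → (-1, 2); (-5, -1) → (-11/5, -23/5)
T2 shear: y ← y + 1·x: (17/5, 6/5) → (17/5, 23/5); (21/5, 3/5) → (21/5, 24/5); (-8/5, 31/5) → (-8/5, 23/5); (-1, 2) → (-1, 1); (-11/5, -23/5) → (-11/5, -34/5)
T3 rotate counter-clockwise with cos θ = 4/5, sin θ = 3/5: (17/5, 23/5) → (-1/25, 143/25); (21/5, 24/5) → (12/25, 159/25); (-8/5, 23/5) → (-101/25, 68/25); (-1, 1) → (-7/5, 1/5); (-11/5, -34/5) → (58/25, -169/25)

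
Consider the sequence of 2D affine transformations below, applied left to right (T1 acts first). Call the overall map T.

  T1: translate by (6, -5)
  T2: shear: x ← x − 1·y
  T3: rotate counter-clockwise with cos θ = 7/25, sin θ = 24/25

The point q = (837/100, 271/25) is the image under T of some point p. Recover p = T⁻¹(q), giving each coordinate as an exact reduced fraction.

T1 = [1 0 6; 0 1 -5; 0 0 1]
T2·T1 = [1 -1 11; 0 1 -5; 0 0 1]
T3·…·T1 = [7/25 -31/25 197/25; 24/25 -17/25 229/25; 0 0 1]
det M = 1; M⁻¹ = [-17/25 31/25 -6; -24/25 7/25 5; 0 0 1]
M⁻¹ · (837/100, 271/25)ᵀ = (7/4, 0)ᵀ

p = (7/4, 0)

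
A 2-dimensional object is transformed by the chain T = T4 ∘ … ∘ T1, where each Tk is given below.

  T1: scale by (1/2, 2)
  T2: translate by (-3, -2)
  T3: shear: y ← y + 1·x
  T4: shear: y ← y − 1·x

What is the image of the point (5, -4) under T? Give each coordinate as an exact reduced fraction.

T(p) = (-1/2, -10)

T1 scale by (1/2, 2): (5, -4) → (5/2, -8)
T2 translate by (-3, -2): (5/2, -8) → (-1/2, -10)
T3 shear: y ← y + 1·x: (-1/2, -10) → (-1/2, -21/2)
T4 shear: y ← y − 1·x: (-1/2, -21/2) → (-1/2, -10)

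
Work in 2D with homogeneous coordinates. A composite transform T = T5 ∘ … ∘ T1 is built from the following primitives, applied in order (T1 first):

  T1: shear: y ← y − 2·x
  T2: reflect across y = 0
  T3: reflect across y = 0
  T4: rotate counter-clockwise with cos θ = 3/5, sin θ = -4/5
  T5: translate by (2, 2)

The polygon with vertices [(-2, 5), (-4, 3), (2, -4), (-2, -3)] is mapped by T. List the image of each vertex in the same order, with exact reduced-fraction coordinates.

T1 shear: y ← y − 2·x: (-2, 5) → (-2, 9); (-4, 3) → (-4, 11); (2, -4) → (2, -8); (-2, -3) → (-2, 1)
T2 reflect across y = 0: (-2, 9) → (-2, -9); (-4, 11) → (-4, -11); (2, -8) → (2, 8); (-2, 1) → (-2, -1)
T3 reflect across y = 0: (-2, -9) → (-2, 9); (-4, -11) → (-4, 11); (2, 8) → (2, -8); (-2, -1) → (-2, 1)
T4 rotate counter-clockwise with cos θ = 3/5, sin θ = -4/5: (-2, 9) → (6, 7); (-4, 11) → (32/5, 49/5); (2, -8) → (-26/5, -32/5); (-2, 1) → (-2/5, 11/5)
T5 translate by (2, 2): (6, 7) → (8, 9); (32/5, 49/5) → (42/5, 59/5); (-26/5, -32/5) → (-16/5, -22/5); (-2/5, 11/5) → (8/5, 21/5)

image vertices: (8, 9), (42/5, 59/5), (-16/5, -22/5), (8/5, 21/5)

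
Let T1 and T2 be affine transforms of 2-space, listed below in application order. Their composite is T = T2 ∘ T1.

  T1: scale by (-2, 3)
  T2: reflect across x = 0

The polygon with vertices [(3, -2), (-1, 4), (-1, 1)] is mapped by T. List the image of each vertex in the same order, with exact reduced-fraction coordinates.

image vertices: (6, -6), (-2, 12), (-2, 3)

T1 scale by (-2, 3): (3, -2) → (-6, -6); (-1, 4) → (2, 12); (-1, 1) → (2, 3)
T2 reflect across x = 0: (-6, -6) → (6, -6); (2, 12) → (-2, 12); (2, 3) → (-2, 3)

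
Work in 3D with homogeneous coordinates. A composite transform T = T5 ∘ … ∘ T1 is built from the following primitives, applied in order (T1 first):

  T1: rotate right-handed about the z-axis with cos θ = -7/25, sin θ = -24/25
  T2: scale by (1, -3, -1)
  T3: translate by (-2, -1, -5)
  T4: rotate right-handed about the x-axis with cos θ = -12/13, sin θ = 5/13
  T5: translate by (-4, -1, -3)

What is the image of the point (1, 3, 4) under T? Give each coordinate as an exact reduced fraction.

T(p) = (-17/5, -8/5, 7)

T1 rotate right-handed about the z-axis with cos θ = -7/25, sin θ = -24/25: (1, 3, 4) → (13/5, -9/5, 4)
T2 scale by (1, -3, -1): (13/5, -9/5, 4) → (13/5, 27/5, -4)
T3 translate by (-2, -1, -5): (13/5, 27/5, -4) → (3/5, 22/5, -9)
T4 rotate right-handed about the x-axis with cos θ = -12/13, sin θ = 5/13: (3/5, 22/5, -9) → (3/5, -3/5, 10)
T5 translate by (-4, -1, -3): (3/5, -3/5, 10) → (-17/5, -8/5, 7)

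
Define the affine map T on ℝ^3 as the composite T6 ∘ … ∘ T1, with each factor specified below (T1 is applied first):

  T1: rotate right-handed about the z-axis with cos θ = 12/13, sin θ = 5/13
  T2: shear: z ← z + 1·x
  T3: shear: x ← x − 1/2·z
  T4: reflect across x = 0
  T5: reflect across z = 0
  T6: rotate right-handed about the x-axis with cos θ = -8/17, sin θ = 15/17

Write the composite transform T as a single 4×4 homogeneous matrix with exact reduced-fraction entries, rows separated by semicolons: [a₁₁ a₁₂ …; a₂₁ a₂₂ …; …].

T1 = [12/13 -5/13 0 0; 5/13 12/13 0 0; 0 0 1 0; 0 0 0 1]
T2·T1 = [12/13 -5/13 0 0; 5/13 12/13 0 0; 12/13 -5/13 1 0; 0 0 0 1]
T3·…·T1 = [6/13 -5/26 -1/2 0; 5/13 12/13 0 0; 12/13 -5/13 1 0; 0 0 0 1]
T4·…·T1 = [-6/13 5/26 1/2 0; 5/13 12/13 0 0; 12/13 -5/13 1 0; 0 0 0 1]
T5·…·T1 = [-6/13 5/26 1/2 0; 5/13 12/13 0 0; -12/13 5/13 -1 0; 0 0 0 1]
T6·…·T1 = [-6/13 5/26 1/2 0; 140/221 -171/221 15/17 0; 171/221 140/221 8/17 0; 0 0 0 1]

T = [-6/13 5/26 1/2 0; 140/221 -171/221 15/17 0; 171/221 140/221 8/17 0; 0 0 0 1]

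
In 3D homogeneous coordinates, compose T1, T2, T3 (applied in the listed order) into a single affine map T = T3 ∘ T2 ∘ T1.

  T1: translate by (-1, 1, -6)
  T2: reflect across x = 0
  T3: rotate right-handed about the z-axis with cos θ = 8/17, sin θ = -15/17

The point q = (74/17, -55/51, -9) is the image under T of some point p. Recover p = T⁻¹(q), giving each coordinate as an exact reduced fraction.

p = (-2, 7/3, -3)

T1 = [1 0 0 -1; 0 1 0 1; 0 0 1 -6; 0 0 0 1]
T2·T1 = [-1 0 0 1; 0 1 0 1; 0 0 1 -6; 0 0 0 1]
T3·…·T1 = [-8/17 15/17 0 23/17; 15/17 8/17 0 -7/17; 0 0 1 -6; 0 0 0 1]
det M = -1; M⁻¹ = [-8/17 15/17 0 1; 15/17 8/17 0 -1; 0 0 1 6; 0 0 0 1]
M⁻¹ · (74/17, -55/51, -9)ᵀ = (-2, 7/3, -3)ᵀ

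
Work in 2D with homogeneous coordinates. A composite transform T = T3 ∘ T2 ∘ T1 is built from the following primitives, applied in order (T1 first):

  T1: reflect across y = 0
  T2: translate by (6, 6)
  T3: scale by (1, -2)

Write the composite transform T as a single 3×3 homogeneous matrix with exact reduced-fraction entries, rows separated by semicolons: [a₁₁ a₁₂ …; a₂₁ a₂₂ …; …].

T = [1 0 6; 0 2 -12; 0 0 1]

T1 = [1 0 0; 0 -1 0; 0 0 1]
T2·T1 = [1 0 6; 0 -1 6; 0 0 1]
T3·…·T1 = [1 0 6; 0 2 -12; 0 0 1]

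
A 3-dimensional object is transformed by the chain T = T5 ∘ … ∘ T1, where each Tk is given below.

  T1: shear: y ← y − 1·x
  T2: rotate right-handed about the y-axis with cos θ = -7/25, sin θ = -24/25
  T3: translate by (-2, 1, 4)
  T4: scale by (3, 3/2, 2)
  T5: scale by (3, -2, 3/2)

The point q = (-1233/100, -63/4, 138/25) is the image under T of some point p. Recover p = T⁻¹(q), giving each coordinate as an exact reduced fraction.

p = (-9/4, 2, 0)

T1 = [1 0 0 0; -1 1 0 0; 0 0 1 0; 0 0 0 1]
T2·T1 = [-7/25 0 -24/25 0; -1 1 0 0; 24/25 0 -7/25 0; 0 0 0 1]
T3·…·T1 = [-7/25 0 -24/25 -2; -1 1 0 1; 24/25 0 -7/25 4; 0 0 0 1]
T4·…·T1 = [-21/25 0 -72/25 -6; -3/2 3/2 0 3/2; 48/25 0 -14/25 8; 0 0 0 1]
T5·…·T1 = [-63/25 0 -216/25 -18; 3 -3 0 -3; 72/25 0 -21/25 12; 0 0 0 1]
det M = -81; M⁻¹ = [-7/225 0 8/25 -22/5; -7/225 -1/3 8/25 -27/5; -8/75 0 -7/75 -4/5; 0 0 0 1]
M⁻¹ · (-1233/100, -63/4, 138/25)ᵀ = (-9/4, 2, 0)ᵀ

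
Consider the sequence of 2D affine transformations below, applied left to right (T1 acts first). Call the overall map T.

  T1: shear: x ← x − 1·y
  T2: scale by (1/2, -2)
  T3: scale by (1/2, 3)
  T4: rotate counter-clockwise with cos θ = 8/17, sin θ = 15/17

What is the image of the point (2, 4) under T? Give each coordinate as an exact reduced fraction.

T(p) = (356/17, -399/34)

T1 shear: x ← x − 1·y: (2, 4) → (-2, 4)
T2 scale by (1/2, -2): (-2, 4) → (-1, -8)
T3 scale by (1/2, 3): (-1, -8) → (-1/2, -24)
T4 rotate counter-clockwise with cos θ = 8/17, sin θ = 15/17: (-1/2, -24) → (356/17, -399/34)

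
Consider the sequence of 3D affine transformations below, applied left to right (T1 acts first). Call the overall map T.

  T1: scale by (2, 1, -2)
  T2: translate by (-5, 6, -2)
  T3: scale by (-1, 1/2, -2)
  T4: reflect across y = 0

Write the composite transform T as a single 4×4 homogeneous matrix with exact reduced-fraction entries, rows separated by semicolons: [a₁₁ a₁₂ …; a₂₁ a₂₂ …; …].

T = [-2 0 0 5; 0 -1/2 0 -3; 0 0 4 4; 0 0 0 1]

T1 = [2 0 0 0; 0 1 0 0; 0 0 -2 0; 0 0 0 1]
T2·T1 = [2 0 0 -5; 0 1 0 6; 0 0 -2 -2; 0 0 0 1]
T3·…·T1 = [-2 0 0 5; 0 1/2 0 3; 0 0 4 4; 0 0 0 1]
T4·…·T1 = [-2 0 0 5; 0 -1/2 0 -3; 0 0 4 4; 0 0 0 1]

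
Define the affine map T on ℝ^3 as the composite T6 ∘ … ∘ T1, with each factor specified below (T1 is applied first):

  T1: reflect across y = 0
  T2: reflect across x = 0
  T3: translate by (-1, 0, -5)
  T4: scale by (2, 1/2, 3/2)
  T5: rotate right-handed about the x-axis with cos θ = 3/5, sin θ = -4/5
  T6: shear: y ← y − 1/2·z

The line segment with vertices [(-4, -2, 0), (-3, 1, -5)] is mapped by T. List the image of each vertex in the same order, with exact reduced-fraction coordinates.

T1 reflect across y = 0: (-4, -2, 0) → (-4, 2, 0); (-3, 1, -5) → (-3, -1, -5)
T2 reflect across x = 0: (-4, 2, 0) → (4, 2, 0); (-3, -1, -5) → (3, -1, -5)
T3 translate by (-1, 0, -5): (4, 2, 0) → (3, 2, -5); (3, -1, -5) → (2, -1, -10)
T4 scale by (2, 1/2, 3/2): (3, 2, -5) → (6, 1, -15/2); (2, -1, -10) → (4, -1/2, -15)
T5 rotate right-handed about the x-axis with cos θ = 3/5, sin θ = -4/5: (6, 1, -15/2) → (6, -27/5, -53/10); (4, -1/2, -15) → (4, -123/10, -43/5)
T6 shear: y ← y − 1/2·z: (6, -27/5, -53/10) → (6, -11/4, -53/10); (4, -123/10, -43/5) → (4, -8, -43/5)

image vertices: (6, -11/4, -53/10), (4, -8, -43/5)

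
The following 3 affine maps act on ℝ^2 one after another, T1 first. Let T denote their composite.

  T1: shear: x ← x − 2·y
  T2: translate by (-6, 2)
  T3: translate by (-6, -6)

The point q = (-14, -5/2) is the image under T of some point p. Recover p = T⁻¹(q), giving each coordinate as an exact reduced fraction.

T1 = [1 -2 0; 0 1 0; 0 0 1]
T2·T1 = [1 -2 -6; 0 1 2; 0 0 1]
T3·…·T1 = [1 -2 -12; 0 1 -4; 0 0 1]
det M = 1; M⁻¹ = [1 2 20; 0 1 4; 0 0 1]
M⁻¹ · (-14, -5/2)ᵀ = (1, 3/2)ᵀ

p = (1, 3/2)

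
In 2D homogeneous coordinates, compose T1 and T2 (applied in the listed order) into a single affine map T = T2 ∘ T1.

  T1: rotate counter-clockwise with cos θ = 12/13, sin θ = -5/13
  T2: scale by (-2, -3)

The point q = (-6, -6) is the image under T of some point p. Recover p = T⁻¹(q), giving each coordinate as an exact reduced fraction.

T1 = [12/13 5/13 0; -5/13 12/13 0; 0 0 1]
T2·T1 = [-24/13 -10/13 0; 15/13 -36/13 0; 0 0 1]
det M = 6; M⁻¹ = [-6/13 5/39 0; -5/26 -4/13 0; 0 0 1]
M⁻¹ · (-6, -6)ᵀ = (2, 3)ᵀ

p = (2, 3)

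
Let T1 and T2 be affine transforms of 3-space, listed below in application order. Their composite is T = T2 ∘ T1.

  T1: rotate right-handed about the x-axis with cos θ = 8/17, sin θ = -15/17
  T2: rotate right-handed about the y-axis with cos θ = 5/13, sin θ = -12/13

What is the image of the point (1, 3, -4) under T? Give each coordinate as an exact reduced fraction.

T(p) = (1009/221, -36/17, -181/221)

T1 rotate right-handed about the x-axis with cos θ = 8/17, sin θ = -15/17: (1, 3, -4) → (1, -36/17, -77/17)
T2 rotate right-handed about the y-axis with cos θ = 5/13, sin θ = -12/13: (1, -36/17, -77/17) → (1009/221, -36/17, -181/221)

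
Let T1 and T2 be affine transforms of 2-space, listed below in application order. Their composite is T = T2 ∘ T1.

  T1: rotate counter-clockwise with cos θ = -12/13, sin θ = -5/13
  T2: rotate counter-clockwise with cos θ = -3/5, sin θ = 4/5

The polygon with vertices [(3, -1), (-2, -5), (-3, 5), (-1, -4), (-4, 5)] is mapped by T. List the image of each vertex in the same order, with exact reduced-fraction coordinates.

image vertices: (27/13, -31/13), (-277/65, -214/65), (-3/65, 379/65), (-188/65, -191/65), (-59/65, 412/65)

T1 rotate counter-clockwise with cos θ = -12/13, sin θ = -5/13: (3, -1) → (-41/13, -3/13); (-2, -5) → (-1/13, 70/13); (-3, 5) → (61/13, -45/13); (-1, -4) → (-8/13, 53/13); (-4, 5) → (73/13, -40/13)
T2 rotate counter-clockwise with cos θ = -3/5, sin θ = 4/5: (-41/13, -3/13) → (27/13, -31/13); (-1/13, 70/13) → (-277/65, -214/65); (61/13, -45/13) → (-3/65, 379/65); (-8/13, 53/13) → (-188/65, -191/65); (73/13, -40/13) → (-59/65, 412/65)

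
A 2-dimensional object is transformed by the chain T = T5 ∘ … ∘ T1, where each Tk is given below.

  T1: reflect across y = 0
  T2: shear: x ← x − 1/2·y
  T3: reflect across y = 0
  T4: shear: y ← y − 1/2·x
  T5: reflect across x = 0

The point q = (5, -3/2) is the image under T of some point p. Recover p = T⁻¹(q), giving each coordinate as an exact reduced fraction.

T1 = [1 0 0; 0 -1 0; 0 0 1]
T2·T1 = [1 1/2 0; 0 -1 0; 0 0 1]
T3·…·T1 = [1 1/2 0; 0 1 0; 0 0 1]
T4·…·T1 = [1 1/2 0; -1/2 3/4 0; 0 0 1]
T5·…·T1 = [-1 -1/2 0; -1/2 3/4 0; 0 0 1]
det M = -1; M⁻¹ = [-3/4 -1/2 0; -1/2 1 0; 0 0 1]
M⁻¹ · (5, -3/2)ᵀ = (-3, -4)ᵀ

p = (-3, -4)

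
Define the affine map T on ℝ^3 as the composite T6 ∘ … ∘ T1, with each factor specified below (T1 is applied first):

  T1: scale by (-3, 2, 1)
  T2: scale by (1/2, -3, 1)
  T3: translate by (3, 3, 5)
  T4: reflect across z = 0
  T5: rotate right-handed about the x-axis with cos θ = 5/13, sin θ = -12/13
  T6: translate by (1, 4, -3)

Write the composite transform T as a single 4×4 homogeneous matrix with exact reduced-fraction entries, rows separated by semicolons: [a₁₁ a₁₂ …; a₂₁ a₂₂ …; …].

T = [-3/2 0 0 4; 0 -30/13 -12/13 7/13; 0 72/13 -5/13 -100/13; 0 0 0 1]

T1 = [-3 0 0 0; 0 2 0 0; 0 0 1 0; 0 0 0 1]
T2·T1 = [-3/2 0 0 0; 0 -6 0 0; 0 0 1 0; 0 0 0 1]
T3·…·T1 = [-3/2 0 0 3; 0 -6 0 3; 0 0 1 5; 0 0 0 1]
T4·…·T1 = [-3/2 0 0 3; 0 -6 0 3; 0 0 -1 -5; 0 0 0 1]
T5·…·T1 = [-3/2 0 0 3; 0 -30/13 -12/13 -45/13; 0 72/13 -5/13 -61/13; 0 0 0 1]
T6·…·T1 = [-3/2 0 0 4; 0 -30/13 -12/13 7/13; 0 72/13 -5/13 -100/13; 0 0 0 1]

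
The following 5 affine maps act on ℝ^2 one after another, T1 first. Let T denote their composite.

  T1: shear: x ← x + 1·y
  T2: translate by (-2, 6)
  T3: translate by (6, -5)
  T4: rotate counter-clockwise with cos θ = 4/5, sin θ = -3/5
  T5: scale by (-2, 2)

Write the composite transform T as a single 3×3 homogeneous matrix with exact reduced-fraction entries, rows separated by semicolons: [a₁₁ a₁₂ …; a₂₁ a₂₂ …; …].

T = [-8/5 -14/5 -38/5; -6/5 2/5 -16/5; 0 0 1]

T1 = [1 1 0; 0 1 0; 0 0 1]
T2·T1 = [1 1 -2; 0 1 6; 0 0 1]
T3·…·T1 = [1 1 4; 0 1 1; 0 0 1]
T4·…·T1 = [4/5 7/5 19/5; -3/5 1/5 -8/5; 0 0 1]
T5·…·T1 = [-8/5 -14/5 -38/5; -6/5 2/5 -16/5; 0 0 1]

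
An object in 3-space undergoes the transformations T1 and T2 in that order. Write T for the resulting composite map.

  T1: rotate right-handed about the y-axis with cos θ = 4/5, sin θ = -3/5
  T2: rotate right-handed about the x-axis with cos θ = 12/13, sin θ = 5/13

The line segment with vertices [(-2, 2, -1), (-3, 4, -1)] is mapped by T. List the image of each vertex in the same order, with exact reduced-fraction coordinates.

image vertices: (-1, 34/13, -14/13), (-9/5, 61/13, -56/65)

T1 rotate right-handed about the y-axis with cos θ = 4/5, sin θ = -3/5: (-2, 2, -1) → (-1, 2, -2); (-3, 4, -1) → (-9/5, 4, -13/5)
T2 rotate right-handed about the x-axis with cos θ = 12/13, sin θ = 5/13: (-1, 2, -2) → (-1, 34/13, -14/13); (-9/5, 4, -13/5) → (-9/5, 61/13, -56/65)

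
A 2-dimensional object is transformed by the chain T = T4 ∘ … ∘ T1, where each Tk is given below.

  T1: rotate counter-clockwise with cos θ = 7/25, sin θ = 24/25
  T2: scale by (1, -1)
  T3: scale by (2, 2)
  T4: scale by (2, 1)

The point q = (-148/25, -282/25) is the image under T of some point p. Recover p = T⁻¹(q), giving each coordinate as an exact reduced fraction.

T1 = [7/25 -24/25 0; 24/25 7/25 0; 0 0 1]
T2·T1 = [7/25 -24/25 0; -24/25 -7/25 0; 0 0 1]
T3·…·T1 = [14/25 -48/25 0; -48/25 -14/25 0; 0 0 1]
T4·…·T1 = [28/25 -96/25 0; -48/25 -14/25 0; 0 0 1]
det M = -8; M⁻¹ = [7/100 -12/25 0; -6/25 -7/50 0; 0 0 1]
M⁻¹ · (-148/25, -282/25)ᵀ = (5, 3)ᵀ

p = (5, 3)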